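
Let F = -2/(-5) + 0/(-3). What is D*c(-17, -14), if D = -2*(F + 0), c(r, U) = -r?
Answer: -68/5 ≈ -13.600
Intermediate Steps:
F = ⅖ (F = -2*(-⅕) + 0*(-⅓) = ⅖ + 0 = ⅖ ≈ 0.40000)
D = -⅘ (D = -2*(⅖ + 0) = -2*⅖ = -⅘ ≈ -0.80000)
D*c(-17, -14) = -(-4)*(-17)/5 = -⅘*17 = -68/5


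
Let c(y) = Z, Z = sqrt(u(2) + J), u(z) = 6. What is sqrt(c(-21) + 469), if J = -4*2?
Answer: sqrt(469 + I*sqrt(2)) ≈ 21.656 + 0.03265*I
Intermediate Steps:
J = -8
Z = I*sqrt(2) (Z = sqrt(6 - 8) = sqrt(-2) = I*sqrt(2) ≈ 1.4142*I)
c(y) = I*sqrt(2)
sqrt(c(-21) + 469) = sqrt(I*sqrt(2) + 469) = sqrt(469 + I*sqrt(2))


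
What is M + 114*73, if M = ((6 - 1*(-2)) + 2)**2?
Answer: 8422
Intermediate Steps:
M = 100 (M = ((6 + 2) + 2)**2 = (8 + 2)**2 = 10**2 = 100)
M + 114*73 = 100 + 114*73 = 100 + 8322 = 8422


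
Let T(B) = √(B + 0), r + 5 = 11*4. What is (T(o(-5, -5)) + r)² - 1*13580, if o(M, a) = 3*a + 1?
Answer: -12073 + 78*I*√14 ≈ -12073.0 + 291.85*I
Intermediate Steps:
r = 39 (r = -5 + 11*4 = -5 + 44 = 39)
o(M, a) = 1 + 3*a
T(B) = √B
(T(o(-5, -5)) + r)² - 1*13580 = (√(1 + 3*(-5)) + 39)² - 1*13580 = (√(1 - 15) + 39)² - 13580 = (√(-14) + 39)² - 13580 = (I*√14 + 39)² - 13580 = (39 + I*√14)² - 13580 = -13580 + (39 + I*√14)²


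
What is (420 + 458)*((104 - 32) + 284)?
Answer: 312568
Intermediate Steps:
(420 + 458)*((104 - 32) + 284) = 878*(72 + 284) = 878*356 = 312568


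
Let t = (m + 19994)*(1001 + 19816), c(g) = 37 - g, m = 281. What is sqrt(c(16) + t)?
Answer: 2*sqrt(105516174) ≈ 20544.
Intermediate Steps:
t = 422064675 (t = (281 + 19994)*(1001 + 19816) = 20275*20817 = 422064675)
sqrt(c(16) + t) = sqrt((37 - 1*16) + 422064675) = sqrt((37 - 16) + 422064675) = sqrt(21 + 422064675) = sqrt(422064696) = 2*sqrt(105516174)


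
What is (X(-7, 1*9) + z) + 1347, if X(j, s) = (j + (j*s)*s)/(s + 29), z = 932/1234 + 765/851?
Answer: 13303848351/9976273 ≈ 1333.5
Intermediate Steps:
z = 868571/525067 (z = 932*(1/1234) + 765*(1/851) = 466/617 + 765/851 = 868571/525067 ≈ 1.6542)
X(j, s) = (j + j*s²)/(29 + s)
(X(-7, 1*9) + z) + 1347 = (-7*(1 + (1*9)²)/(29 + 1*9) + 868571/525067) + 1347 = (-7*(1 + 9²)/(29 + 9) + 868571/525067) + 1347 = (-7*(1 + 81)/38 + 868571/525067) + 1347 = (-7*1/38*82 + 868571/525067) + 1347 = (-287/19 + 868571/525067) + 1347 = -134191380/9976273 + 1347 = 13303848351/9976273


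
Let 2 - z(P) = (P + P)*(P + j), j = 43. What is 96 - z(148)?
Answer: 56630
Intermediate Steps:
z(P) = 2 - 2*P*(43 + P) (z(P) = 2 - (P + P)*(P + 43) = 2 - 2*P*(43 + P))
96 - z(148) = 96 - (2 - 86*148 - 2*148²) = 96 - (2 - 12728 - 2*21904) = 96 - (2 - 12728 - 43808) = 96 - 1*(-56534) = 96 + 56534 = 56630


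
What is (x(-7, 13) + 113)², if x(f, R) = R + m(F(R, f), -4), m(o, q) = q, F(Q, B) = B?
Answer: 14884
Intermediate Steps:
x(f, R) = -4 + R (x(f, R) = R - 4 = -4 + R)
(x(-7, 13) + 113)² = ((-4 + 13) + 113)² = (9 + 113)² = 122² = 14884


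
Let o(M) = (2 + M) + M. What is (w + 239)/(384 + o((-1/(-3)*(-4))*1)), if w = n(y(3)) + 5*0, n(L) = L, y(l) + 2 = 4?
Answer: 723/1150 ≈ 0.62870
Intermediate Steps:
y(l) = 2 (y(l) = -2 + 4 = 2)
o(M) = 2 + 2*M
w = 2 (w = 2 + 5*0 = 2 + 0 = 2)
(w + 239)/(384 + o((-1/(-3)*(-4))*1)) = (2 + 239)/(384 + (2 + 2*((-1/(-3)*(-4))*1))) = 241/(384 + (2 + 2*((-1*(-1/3)*(-4))*1))) = 241/(384 + (2 + 2*(((1/3)*(-4))*1))) = 241/(384 + (2 + 2*(-4/3*1))) = 241/(384 + (2 + 2*(-4/3))) = 241/(384 + (2 - 8/3)) = 241/(384 - 2/3) = 241/(1150/3) = 241*(3/1150) = 723/1150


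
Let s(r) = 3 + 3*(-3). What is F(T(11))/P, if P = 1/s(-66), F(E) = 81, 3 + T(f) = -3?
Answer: -486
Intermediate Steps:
T(f) = -6 (T(f) = -3 - 3 = -6)
s(r) = -6 (s(r) = 3 - 9 = -6)
P = -⅙ (P = 1/(-6) = -⅙ ≈ -0.16667)
F(T(11))/P = 81/(-⅙) = 81*(-6) = -486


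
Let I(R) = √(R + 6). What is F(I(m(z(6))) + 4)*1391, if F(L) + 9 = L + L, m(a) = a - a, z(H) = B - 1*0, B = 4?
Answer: -1391 + 2782*√6 ≈ 5423.5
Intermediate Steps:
z(H) = 4 (z(H) = 4 - 1*0 = 4 + 0 = 4)
m(a) = 0
I(R) = √(6 + R)
F(L) = -9 + 2*L (F(L) = -9 + (L + L) = -9 + 2*L)
F(I(m(z(6))) + 4)*1391 = (-9 + 2*(√(6 + 0) + 4))*1391 = (-9 + 2*(√6 + 4))*1391 = (-9 + 2*(4 + √6))*1391 = (-9 + (8 + 2*√6))*1391 = (-1 + 2*√6)*1391 = -1391 + 2782*√6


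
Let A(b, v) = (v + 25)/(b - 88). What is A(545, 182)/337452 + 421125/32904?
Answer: 3947485789/308431128 ≈ 12.799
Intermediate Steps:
A(b, v) = (25 + v)/(-88 + b)
A(545, 182)/337452 + 421125/32904 = ((25 + 182)/(-88 + 545))/337452 + 421125/32904 = (207/457)*(1/337452) + 421125*(1/32904) = ((1/457)*207)*(1/337452) + 140375/10968 = (207/457)*(1/337452) + 140375/10968 = 69/51405188 + 140375/10968 = 3947485789/308431128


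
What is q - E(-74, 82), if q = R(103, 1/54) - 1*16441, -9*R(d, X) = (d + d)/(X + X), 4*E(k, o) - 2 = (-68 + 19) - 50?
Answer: -68139/4 ≈ -17035.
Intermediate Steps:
E(k, o) = -97/4 (E(k, o) = ½ + ((-68 + 19) - 50)/4 = ½ + (-49 - 50)/4 = ½ + (¼)*(-99) = ½ - 99/4 = -97/4)
R(d, X) = -d/(9*X) (R(d, X) = -(d + d)/(9*(X + X)) = -2*d/(9*(2*X)) = -2*d*1/(2*X)/9 = -d/(9*X))
q = -17059 (q = -⅑*103/1/54 - 1*16441 = -⅑*103/1/54 - 16441 = -⅑*103*54 - 16441 = -618 - 16441 = -17059)
q - E(-74, 82) = -17059 - 1*(-97/4) = -17059 + 97/4 = -68139/4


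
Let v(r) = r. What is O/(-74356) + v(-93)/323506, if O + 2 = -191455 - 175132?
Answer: 2044600447/414734692 ≈ 4.9299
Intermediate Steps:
O = -366589 (O = -2 + (-191455 - 175132) = -2 - 366587 = -366589)
O/(-74356) + v(-93)/323506 = -366589/(-74356) - 93/323506 = -366589*(-1/74356) - 93*1/323506 = 12641/2564 - 93/323506 = 2044600447/414734692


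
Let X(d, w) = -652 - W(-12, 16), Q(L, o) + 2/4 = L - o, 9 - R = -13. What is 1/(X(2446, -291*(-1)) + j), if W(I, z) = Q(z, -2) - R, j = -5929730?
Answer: -2/11860755 ≈ -1.6862e-7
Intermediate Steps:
R = 22 (R = 9 - 1*(-13) = 9 + 13 = 22)
Q(L, o) = -1/2 + L - o (Q(L, o) = -1/2 + (L - o) = -1/2 + L - o)
W(I, z) = -41/2 + z (W(I, z) = (-1/2 + z - 1*(-2)) - 1*22 = (-1/2 + z + 2) - 22 = (3/2 + z) - 22 = -41/2 + z)
X(d, w) = -1295/2 (X(d, w) = -652 - (-41/2 + 16) = -652 - 1*(-9/2) = -652 + 9/2 = -1295/2)
1/(X(2446, -291*(-1)) + j) = 1/(-1295/2 - 5929730) = 1/(-11860755/2) = -2/11860755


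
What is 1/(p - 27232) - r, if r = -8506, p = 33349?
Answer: 52031203/6117 ≈ 8506.0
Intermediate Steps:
1/(p - 27232) - r = 1/(33349 - 27232) - 1*(-8506) = 1/6117 + 8506 = 52031203/6117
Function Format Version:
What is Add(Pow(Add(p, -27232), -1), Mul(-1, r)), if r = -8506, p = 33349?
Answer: Rational(52031203, 6117) ≈ 8506.0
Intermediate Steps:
Add(Pow(Add(p, -27232), -1), Mul(-1, r)) = Add(Pow(Add(33349, -27232), -1), Mul(-1, -8506)) = Add(Pow(6117, -1), 8506) = Add(Rational(1, 6117), 8506) = Rational(52031203, 6117)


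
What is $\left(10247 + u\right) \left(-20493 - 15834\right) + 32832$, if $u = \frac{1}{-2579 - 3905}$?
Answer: $- \frac{2413409195181}{6484} \approx -3.7221 \cdot 10^{8}$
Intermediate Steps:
$u = - \frac{1}{6484}$ ($u = \frac{1}{-6484} = - \frac{1}{6484} \approx -0.00015423$)
$\left(10247 + u\right) \left(-20493 - 15834\right) + 32832 = \left(10247 - \frac{1}{6484}\right) \left(-20493 - 15834\right) + 32832 = \frac{66441547}{6484} \left(-36327\right) + 32832 = - \frac{2413622077869}{6484} + 32832 = - \frac{2413409195181}{6484}$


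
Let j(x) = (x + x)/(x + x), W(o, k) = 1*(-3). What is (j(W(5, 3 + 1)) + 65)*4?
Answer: 264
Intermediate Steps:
W(o, k) = -3
j(x) = 1 (j(x) = (2*x)/((2*x)) = (2*x)*(1/(2*x)) = 1)
(j(W(5, 3 + 1)) + 65)*4 = (1 + 65)*4 = 66*4 = 264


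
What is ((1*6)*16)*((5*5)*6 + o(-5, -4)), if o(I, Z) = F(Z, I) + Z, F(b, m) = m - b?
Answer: 13920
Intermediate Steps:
o(I, Z) = I (o(I, Z) = (I - Z) + Z = I)
((1*6)*16)*((5*5)*6 + o(-5, -4)) = ((1*6)*16)*((5*5)*6 - 5) = (6*16)*(25*6 - 5) = 96*(150 - 5) = 96*145 = 13920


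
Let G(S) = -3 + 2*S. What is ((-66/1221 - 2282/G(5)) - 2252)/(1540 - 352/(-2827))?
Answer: -6128679/3661261 ≈ -1.6739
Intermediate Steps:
((-66/1221 - 2282/G(5)) - 2252)/(1540 - 352/(-2827)) = ((-66/1221 - 2282/(-3 + 2*5)) - 2252)/(1540 - 352/(-2827)) = ((-66*1/1221 - 2282/(-3 + 10)) - 2252)/(1540 - 352*(-1/2827)) = ((-2/37 - 2282/7) - 2252)/(1540 + 32/257) = ((-2/37 - 2282*1/7) - 2252)/(395812/257) = ((-2/37 - 326) - 2252)*(257/395812) = (-12064/37 - 2252)*(257/395812) = -95388/37*257/395812 = -6128679/3661261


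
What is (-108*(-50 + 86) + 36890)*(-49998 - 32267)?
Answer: -2714909530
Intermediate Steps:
(-108*(-50 + 86) + 36890)*(-49998 - 32267) = (-108*36 + 36890)*(-82265) = (-3888 + 36890)*(-82265) = 33002*(-82265) = -2714909530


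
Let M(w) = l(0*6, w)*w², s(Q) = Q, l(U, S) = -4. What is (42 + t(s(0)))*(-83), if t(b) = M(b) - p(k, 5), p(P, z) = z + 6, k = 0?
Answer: -2573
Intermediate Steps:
M(w) = -4*w²
p(P, z) = 6 + z
t(b) = -11 - 4*b² (t(b) = -4*b² - (6 + 5) = -4*b² - 1*11 = -4*b² - 11 = -11 - 4*b²)
(42 + t(s(0)))*(-83) = (42 + (-11 - 4*0²))*(-83) = (42 + (-11 - 4*0))*(-83) = (42 + (-11 + 0))*(-83) = (42 - 11)*(-83) = 31*(-83) = -2573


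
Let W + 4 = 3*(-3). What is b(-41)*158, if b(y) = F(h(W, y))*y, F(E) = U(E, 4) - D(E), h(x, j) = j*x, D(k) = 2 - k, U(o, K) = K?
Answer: -3465730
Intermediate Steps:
W = -13 (W = -4 + 3*(-3) = -4 - 9 = -13)
F(E) = 2 + E (F(E) = 4 - (2 - E) = 4 + (-2 + E) = 2 + E)
b(y) = y*(2 - 13*y) (b(y) = (2 + y*(-13))*y = (2 - 13*y)*y = y*(2 - 13*y))
b(-41)*158 = -41*(2 - 13*(-41))*158 = -41*(2 + 533)*158 = -41*535*158 = -21935*158 = -3465730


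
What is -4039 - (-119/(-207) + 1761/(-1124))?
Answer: -939515281/232668 ≈ -4038.0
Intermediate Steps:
-4039 - (-119/(-207) + 1761/(-1124)) = -4039 - (-119*(-1/207) + 1761*(-1/1124)) = -4039 - (119/207 - 1761/1124) = -4039 - 1*(-230771/232668) = -4039 + 230771/232668 = -939515281/232668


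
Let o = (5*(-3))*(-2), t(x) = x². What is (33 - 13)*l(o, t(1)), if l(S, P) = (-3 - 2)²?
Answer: 500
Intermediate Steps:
o = 30 (o = -15*(-2) = 30)
l(S, P) = 25 (l(S, P) = (-5)² = 25)
(33 - 13)*l(o, t(1)) = (33 - 13)*25 = 20*25 = 500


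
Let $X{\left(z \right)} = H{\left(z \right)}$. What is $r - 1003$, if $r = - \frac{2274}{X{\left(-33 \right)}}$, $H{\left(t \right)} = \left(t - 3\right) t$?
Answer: $- \frac{198973}{198} \approx -1004.9$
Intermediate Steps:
$H{\left(t \right)} = t \left(-3 + t\right)$ ($H{\left(t \right)} = \left(-3 + t\right) t = t \left(-3 + t\right)$)
$X{\left(z \right)} = z \left(-3 + z\right)$
$r = - \frac{379}{198}$ ($r = - \frac{2274}{\left(-33\right) \left(-3 - 33\right)} = - \frac{2274}{\left(-33\right) \left(-36\right)} = - \frac{2274}{1188} = \left(-2274\right) \frac{1}{1188} = - \frac{379}{198} \approx -1.9141$)
$r - 1003 = - \frac{379}{198} - 1003 = - \frac{198973}{198}$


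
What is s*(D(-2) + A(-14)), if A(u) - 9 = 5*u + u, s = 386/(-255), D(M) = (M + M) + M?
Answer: 10422/85 ≈ 122.61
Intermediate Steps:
D(M) = 3*M (D(M) = 2*M + M = 3*M)
s = -386/255 (s = 386*(-1/255) = -386/255 ≈ -1.5137)
A(u) = 9 + 6*u (A(u) = 9 + (5*u + u) = 9 + 6*u)
s*(D(-2) + A(-14)) = -386*(3*(-2) + (9 + 6*(-14)))/255 = -386*(-6 + (9 - 84))/255 = -386*(-6 - 75)/255 = -386/255*(-81) = 10422/85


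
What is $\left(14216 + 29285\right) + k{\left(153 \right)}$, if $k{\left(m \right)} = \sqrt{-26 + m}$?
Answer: $43501 + \sqrt{127} \approx 43512.0$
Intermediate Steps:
$\left(14216 + 29285\right) + k{\left(153 \right)} = \left(14216 + 29285\right) + \sqrt{-26 + 153} = 43501 + \sqrt{127}$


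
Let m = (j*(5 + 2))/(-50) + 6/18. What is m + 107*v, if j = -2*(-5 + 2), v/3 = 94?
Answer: 2263012/75 ≈ 30174.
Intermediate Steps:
v = 282 (v = 3*94 = 282)
j = 6 (j = -2*(-3) = 6)
m = -38/75 (m = (6*(5 + 2))/(-50) + 6/18 = (6*7)*(-1/50) + 6*(1/18) = 42*(-1/50) + ⅓ = -21/25 + ⅓ = -38/75 ≈ -0.50667)
m + 107*v = -38/75 + 107*282 = -38/75 + 30174 = 2263012/75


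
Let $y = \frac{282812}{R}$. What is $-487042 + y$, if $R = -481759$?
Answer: $- \frac{234637149690}{481759} \approx -4.8704 \cdot 10^{5}$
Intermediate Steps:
$y = - \frac{282812}{481759}$ ($y = \frac{282812}{-481759} = 282812 \left(- \frac{1}{481759}\right) = - \frac{282812}{481759} \approx -0.58704$)
$-487042 + y = -487042 - \frac{282812}{481759} = - \frac{234637149690}{481759}$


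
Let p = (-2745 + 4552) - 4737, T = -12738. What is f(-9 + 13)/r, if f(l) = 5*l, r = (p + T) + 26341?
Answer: 20/10673 ≈ 0.0018739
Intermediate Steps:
p = -2930 (p = 1807 - 4737 = -2930)
r = 10673 (r = (-2930 - 12738) + 26341 = -15668 + 26341 = 10673)
f(-9 + 13)/r = (5*(-9 + 13))/10673 = (5*4)*(1/10673) = 20*(1/10673) = 20/10673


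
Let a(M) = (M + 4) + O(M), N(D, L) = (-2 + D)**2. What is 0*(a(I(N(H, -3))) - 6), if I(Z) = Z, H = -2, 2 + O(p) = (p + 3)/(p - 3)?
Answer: 0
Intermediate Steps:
O(p) = -2 + (3 + p)/(-3 + p) (O(p) = -2 + (p + 3)/(p - 3) = -2 + (3 + p)/(-3 + p))
a(M) = 4 + M + (9 - M)/(-3 + M) (a(M) = (M + 4) + (9 - M)/(-3 + M) = (4 + M) + (9 - M)/(-3 + M) = 4 + M + (9 - M)/(-3 + M))
0*(a(I(N(H, -3))) - 6) = 0*((-3 + ((-2 - 2)**2)**2)/(-3 + (-2 - 2)**2) - 6) = 0*((-3 + ((-4)**2)**2)/(-3 + (-4)**2) - 6) = 0*((-3 + 16**2)/(-3 + 16) - 6) = 0*((-3 + 256)/13 - 6) = 0*((1/13)*253 - 6) = 0*(253/13 - 6) = 0*(175/13) = 0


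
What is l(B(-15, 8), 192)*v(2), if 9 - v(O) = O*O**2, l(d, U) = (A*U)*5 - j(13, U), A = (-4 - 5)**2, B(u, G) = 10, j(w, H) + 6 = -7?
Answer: 77773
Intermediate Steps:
j(w, H) = -13 (j(w, H) = -6 - 7 = -13)
A = 81 (A = (-9)**2 = 81)
l(d, U) = 13 + 405*U (l(d, U) = (81*U)*5 - 1*(-13) = 405*U + 13 = 13 + 405*U)
v(O) = 9 - O**3 (v(O) = 9 - O*O**2 = 9 - O**3)
l(B(-15, 8), 192)*v(2) = (13 + 405*192)*(9 - 1*2**3) = (13 + 77760)*(9 - 1*8) = 77773*(9 - 8) = 77773*1 = 77773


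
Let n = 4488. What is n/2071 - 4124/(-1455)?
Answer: 15070844/3013305 ≈ 5.0014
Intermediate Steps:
n/2071 - 4124/(-1455) = 4488/2071 - 4124/(-1455) = 4488*(1/2071) - 4124*(-1/1455) = 4488/2071 + 4124/1455 = 15070844/3013305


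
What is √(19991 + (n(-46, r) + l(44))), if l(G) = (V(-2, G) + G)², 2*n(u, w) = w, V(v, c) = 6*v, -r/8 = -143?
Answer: √21587 ≈ 146.93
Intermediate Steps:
r = 1144 (r = -8*(-143) = 1144)
n(u, w) = w/2
l(G) = (-12 + G)² (l(G) = (6*(-2) + G)² = (-12 + G)²)
√(19991 + (n(-46, r) + l(44))) = √(19991 + ((½)*1144 + (-12 + 44)²)) = √(19991 + (572 + 32²)) = √(19991 + (572 + 1024)) = √(19991 + 1596) = √21587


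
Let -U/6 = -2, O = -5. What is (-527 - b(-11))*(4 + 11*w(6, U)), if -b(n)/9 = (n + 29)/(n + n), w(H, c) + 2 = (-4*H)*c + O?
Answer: 19050598/11 ≈ 1.7319e+6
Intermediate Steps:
U = 12 (U = -6*(-2) = 12)
w(H, c) = -7 - 4*H*c (w(H, c) = -2 + ((-4*H)*c - 5) = -2 + (-4*H*c - 5) = -2 + (-5 - 4*H*c) = -7 - 4*H*c)
b(n) = -9*(29 + n)/(2*n) (b(n) = -9*(n + 29)/(n + n) = -9*(29 + n)/(2*n))
(-527 - b(-11))*(4 + 11*w(6, U)) = (-527 - 9*(-29 - 1*(-11))/(2*(-11)))*(4 + 11*(-7 - 4*6*12)) = (-527 - 9*(-1)*(-29 + 11)/(2*11))*(4 + 11*(-7 - 288)) = (-527 - 9*(-1)*(-18)/(2*11))*(4 + 11*(-295)) = (-527 - 1*81/11)*(4 - 3245) = (-527 - 81/11)*(-3241) = -5878/11*(-3241) = 19050598/11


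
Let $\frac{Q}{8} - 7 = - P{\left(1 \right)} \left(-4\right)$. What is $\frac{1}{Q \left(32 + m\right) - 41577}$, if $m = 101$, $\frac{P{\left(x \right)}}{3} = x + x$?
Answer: $- \frac{1}{8593} \approx -0.00011637$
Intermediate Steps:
$P{\left(x \right)} = 6 x$ ($P{\left(x \right)} = 3 \left(x + x\right) = 3 \cdot 2 x = 6 x$)
$Q = 248$ ($Q = 56 + 8 - 6 \cdot 1 \left(-4\right) = 56 + 8 \left(-1\right) 6 \left(-4\right) = 56 + 8 \left(\left(-6\right) \left(-4\right)\right) = 56 + 8 \cdot 24 = 56 + 192 = 248$)
$\frac{1}{Q \left(32 + m\right) - 41577} = \frac{1}{248 \left(32 + 101\right) - 41577} = \frac{1}{248 \cdot 133 - 41577} = \frac{1}{32984 - 41577} = \frac{1}{-8593} = - \frac{1}{8593}$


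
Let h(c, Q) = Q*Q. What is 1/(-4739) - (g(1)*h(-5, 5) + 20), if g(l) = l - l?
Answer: -94781/4739 ≈ -20.000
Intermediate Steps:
h(c, Q) = Q**2
g(l) = 0
1/(-4739) - (g(1)*h(-5, 5) + 20) = 1/(-4739) - (0*5**2 + 20) = -1/4739 - (0*25 + 20) = -1/4739 - (0 + 20) = -1/4739 - 1*20 = -1/4739 - 20 = -94781/4739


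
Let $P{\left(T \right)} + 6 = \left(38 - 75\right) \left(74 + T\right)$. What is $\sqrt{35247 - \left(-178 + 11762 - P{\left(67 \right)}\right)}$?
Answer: $2 \sqrt{4610} \approx 135.79$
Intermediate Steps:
$P{\left(T \right)} = -2744 - 37 T$ ($P{\left(T \right)} = -6 + \left(38 - 75\right) \left(74 + T\right) = -6 - 37 \left(74 + T\right) = -6 - \left(2738 + 37 T\right) = -2744 - 37 T$)
$\sqrt{35247 - \left(-178 + 11762 - P{\left(67 \right)}\right)} = \sqrt{35247 - \left(5045 + 11762\right)} = \sqrt{35247 - 16807} = \sqrt{18440} = 2 \sqrt{4610}$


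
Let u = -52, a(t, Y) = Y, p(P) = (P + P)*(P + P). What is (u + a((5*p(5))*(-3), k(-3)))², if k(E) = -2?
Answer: 2916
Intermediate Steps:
p(P) = 4*P² (p(P) = (2*P)*(2*P) = 4*P²)
(u + a((5*p(5))*(-3), k(-3)))² = (-52 - 2)² = (-54)² = 2916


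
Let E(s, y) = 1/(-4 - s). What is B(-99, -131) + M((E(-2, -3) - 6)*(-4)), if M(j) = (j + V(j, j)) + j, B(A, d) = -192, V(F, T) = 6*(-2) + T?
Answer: -126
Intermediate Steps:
V(F, T) = -12 + T
M(j) = -12 + 3*j (M(j) = (j + (-12 + j)) + j = (-12 + 2*j) + j = -12 + 3*j)
B(-99, -131) + M((E(-2, -3) - 6)*(-4)) = -192 + (-12 + 3*((-1/(4 - 2) - 6)*(-4))) = -192 + (-12 + 3*((-1/2 - 6)*(-4))) = -192 + (-12 + 3*((-1*½ - 6)*(-4))) = -192 + (-12 + 3*((-½ - 6)*(-4))) = -192 + (-12 + 3*(-13/2*(-4))) = -192 + (-12 + 3*26) = -192 + (-12 + 78) = -192 + 66 = -126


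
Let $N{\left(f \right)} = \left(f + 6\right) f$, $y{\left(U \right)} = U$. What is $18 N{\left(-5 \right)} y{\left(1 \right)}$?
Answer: $-90$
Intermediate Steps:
$N{\left(f \right)} = f \left(6 + f\right)$ ($N{\left(f \right)} = \left(6 + f\right) f = f \left(6 + f\right)$)
$18 N{\left(-5 \right)} y{\left(1 \right)} = 18 \left(- 5 \left(6 - 5\right)\right) 1 = 18 \left(\left(-5\right) 1\right) 1 = 18 \left(-5\right) 1 = \left(-90\right) 1 = -90$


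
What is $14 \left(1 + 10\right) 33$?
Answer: $5082$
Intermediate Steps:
$14 \left(1 + 10\right) 33 = 14 \cdot 11 \cdot 33 = 154 \cdot 33 = 5082$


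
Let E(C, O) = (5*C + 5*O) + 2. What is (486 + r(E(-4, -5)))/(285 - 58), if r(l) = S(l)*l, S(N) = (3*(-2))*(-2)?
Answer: -30/227 ≈ -0.13216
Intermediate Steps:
E(C, O) = 2 + 5*C + 5*O
S(N) = 12 (S(N) = -6*(-2) = 12)
r(l) = 12*l
(486 + r(E(-4, -5)))/(285 - 58) = (486 + 12*(2 + 5*(-4) + 5*(-5)))/(285 - 58) = (486 + 12*(2 - 20 - 25))/227 = (486 + 12*(-43))*(1/227) = (486 - 516)*(1/227) = -30*1/227 = -30/227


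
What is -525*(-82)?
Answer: 43050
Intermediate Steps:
-525*(-82) = -1*(-43050) = 43050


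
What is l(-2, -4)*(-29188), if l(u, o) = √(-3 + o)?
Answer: -29188*I*√7 ≈ -77224.0*I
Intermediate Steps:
l(-2, -4)*(-29188) = √(-3 - 4)*(-29188) = √(-7)*(-29188) = (I*√7)*(-29188) = -29188*I*√7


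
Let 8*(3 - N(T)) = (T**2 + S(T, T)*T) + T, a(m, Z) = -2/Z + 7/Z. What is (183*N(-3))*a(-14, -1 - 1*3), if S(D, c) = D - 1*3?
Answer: 0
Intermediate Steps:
a(m, Z) = 5/Z
S(D, c) = -3 + D (S(D, c) = D - 3 = -3 + D)
N(T) = 3 - T/8 - T**2/8 - T*(-3 + T)/8 (N(T) = 3 - ((T**2 + (-3 + T)*T) + T)/8 = 3 - ((T**2 + T*(-3 + T)) + T)/8 = 3 - (T + T**2 + T*(-3 + T))/8 = 3 + (-T/8 - T**2/8 - T*(-3 + T)/8) = 3 - T/8 - T**2/8 - T*(-3 + T)/8)
(183*N(-3))*a(-14, -1 - 1*3) = (183*(3 - 1/4*(-3)**2 + (1/4)*(-3)))*(5/(-1 - 1*3)) = (183*(3 - 1/4*9 - 3/4))*(5/(-1 - 3)) = (183*(3 - 9/4 - 3/4))*(5/(-4)) = (183*0)*(5*(-1/4)) = 0*(-5/4) = 0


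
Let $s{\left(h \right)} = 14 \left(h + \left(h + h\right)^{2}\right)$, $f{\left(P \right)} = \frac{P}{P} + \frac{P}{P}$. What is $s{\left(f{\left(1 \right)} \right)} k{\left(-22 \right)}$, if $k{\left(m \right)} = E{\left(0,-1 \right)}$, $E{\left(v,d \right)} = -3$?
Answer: $-756$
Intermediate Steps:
$k{\left(m \right)} = -3$
$f{\left(P \right)} = 2$ ($f{\left(P \right)} = 1 + 1 = 2$)
$s{\left(h \right)} = 14 h + 56 h^{2}$ ($s{\left(h \right)} = 14 \left(h + \left(2 h\right)^{2}\right) = 14 \left(h + 4 h^{2}\right) = 14 h + 56 h^{2}$)
$s{\left(f{\left(1 \right)} \right)} k{\left(-22 \right)} = 14 \cdot 2 \left(1 + 4 \cdot 2\right) \left(-3\right) = 14 \cdot 2 \left(1 + 8\right) \left(-3\right) = 14 \cdot 2 \cdot 9 \left(-3\right) = 252 \left(-3\right) = -756$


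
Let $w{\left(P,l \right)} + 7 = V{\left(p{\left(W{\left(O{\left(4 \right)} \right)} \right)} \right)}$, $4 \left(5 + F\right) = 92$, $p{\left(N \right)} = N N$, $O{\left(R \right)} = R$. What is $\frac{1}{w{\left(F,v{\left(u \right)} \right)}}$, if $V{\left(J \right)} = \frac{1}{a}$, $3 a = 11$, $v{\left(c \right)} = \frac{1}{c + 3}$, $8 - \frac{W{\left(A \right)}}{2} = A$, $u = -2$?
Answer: $- \frac{11}{74} \approx -0.14865$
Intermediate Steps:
$W{\left(A \right)} = 16 - 2 A$
$v{\left(c \right)} = \frac{1}{3 + c}$
$a = \frac{11}{3}$ ($a = \frac{1}{3} \cdot 11 = \frac{11}{3} \approx 3.6667$)
$p{\left(N \right)} = N^{2}$
$F = 18$ ($F = -5 + \frac{1}{4} \cdot 92 = -5 + 23 = 18$)
$V{\left(J \right)} = \frac{3}{11}$ ($V{\left(J \right)} = \frac{1}{\frac{11}{3}} = \frac{3}{11}$)
$w{\left(P,l \right)} = - \frac{74}{11}$ ($w{\left(P,l \right)} = -7 + \frac{3}{11} = - \frac{74}{11}$)
$\frac{1}{w{\left(F,v{\left(u \right)} \right)}} = \frac{1}{- \frac{74}{11}} = - \frac{11}{74}$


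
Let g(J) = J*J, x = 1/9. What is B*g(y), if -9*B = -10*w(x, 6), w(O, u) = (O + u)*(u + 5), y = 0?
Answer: 0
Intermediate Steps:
x = ⅑ ≈ 0.11111
g(J) = J²
w(O, u) = (5 + u)*(O + u) (w(O, u) = (O + u)*(5 + u) = (5 + u)*(O + u))
B = 6050/81 (B = -(-10)*(6² + 5*(⅑) + 5*6 + (⅑)*6)/9 = -(-10)*(36 + 5/9 + 30 + ⅔)/9 = -(-10)*605/(9*9) = -⅑*(-6050/9) = 6050/81 ≈ 74.691)
B*g(y) = (6050/81)*0² = (6050/81)*0 = 0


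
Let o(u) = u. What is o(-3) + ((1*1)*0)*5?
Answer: -3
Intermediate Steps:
o(-3) + ((1*1)*0)*5 = -3 + ((1*1)*0)*5 = -3 + (1*0)*5 = -3 + 0*5 = -3 + 0 = -3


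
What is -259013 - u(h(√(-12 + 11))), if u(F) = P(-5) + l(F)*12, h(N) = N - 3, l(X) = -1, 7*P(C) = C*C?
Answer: -1813032/7 ≈ -2.5900e+5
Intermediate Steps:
P(C) = C²/7 (P(C) = (C*C)/7 = C²/7)
h(N) = -3 + N
u(F) = -59/7 (u(F) = (⅐)*(-5)² - 1*12 = (⅐)*25 - 12 = 25/7 - 12 = -59/7)
-259013 - u(h(√(-12 + 11))) = -259013 - 1*(-59/7) = -259013 + 59/7 = -1813032/7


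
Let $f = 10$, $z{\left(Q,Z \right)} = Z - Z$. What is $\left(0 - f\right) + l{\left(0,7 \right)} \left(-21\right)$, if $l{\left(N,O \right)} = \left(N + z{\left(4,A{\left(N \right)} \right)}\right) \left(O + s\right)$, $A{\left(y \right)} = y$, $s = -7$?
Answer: $-10$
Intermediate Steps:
$z{\left(Q,Z \right)} = 0$
$l{\left(N,O \right)} = N \left(-7 + O\right)$ ($l{\left(N,O \right)} = \left(N + 0\right) \left(O - 7\right) = N \left(-7 + O\right)$)
$\left(0 - f\right) + l{\left(0,7 \right)} \left(-21\right) = \left(0 - 10\right) + 0 \left(-7 + 7\right) \left(-21\right) = \left(0 - 10\right) + 0 \cdot 0 \left(-21\right) = -10 + 0 \left(-21\right) = -10 + 0 = -10$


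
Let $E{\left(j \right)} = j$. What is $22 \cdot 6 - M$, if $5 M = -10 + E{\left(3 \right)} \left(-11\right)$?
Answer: $\frac{703}{5} \approx 140.6$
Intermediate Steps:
$M = - \frac{43}{5}$ ($M = \frac{-10 + 3 \left(-11\right)}{5} = \frac{-10 - 33}{5} = \frac{1}{5} \left(-43\right) = - \frac{43}{5} \approx -8.6$)
$22 \cdot 6 - M = 22 \cdot 6 - - \frac{43}{5} = 132 + \frac{43}{5} = \frac{703}{5}$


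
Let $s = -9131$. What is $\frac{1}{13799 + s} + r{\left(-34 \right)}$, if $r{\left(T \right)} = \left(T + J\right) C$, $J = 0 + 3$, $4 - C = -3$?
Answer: $- \frac{1012955}{4668} \approx -217.0$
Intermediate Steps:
$C = 7$ ($C = 4 - -3 = 4 + 3 = 7$)
$J = 3$
$r{\left(T \right)} = 21 + 7 T$ ($r{\left(T \right)} = \left(T + 3\right) 7 = \left(3 + T\right) 7 = 21 + 7 T$)
$\frac{1}{13799 + s} + r{\left(-34 \right)} = \frac{1}{13799 - 9131} + \left(21 + 7 \left(-34\right)\right) = \frac{1}{4668} + \left(21 - 238\right) = \frac{1}{4668} - 217 = - \frac{1012955}{4668}$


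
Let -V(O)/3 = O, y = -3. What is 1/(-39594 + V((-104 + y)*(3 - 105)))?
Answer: -1/72336 ≈ -1.3824e-5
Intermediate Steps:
V(O) = -3*O
1/(-39594 + V((-104 + y)*(3 - 105))) = 1/(-39594 - 3*(-104 - 3)*(3 - 105)) = 1/(-39594 - (-321)*(-102)) = 1/(-39594 - 3*10914) = 1/(-39594 - 32742) = 1/(-72336) = -1/72336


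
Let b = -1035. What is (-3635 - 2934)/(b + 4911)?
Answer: -6569/3876 ≈ -1.6948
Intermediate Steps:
(-3635 - 2934)/(b + 4911) = (-3635 - 2934)/(-1035 + 4911) = -6569/3876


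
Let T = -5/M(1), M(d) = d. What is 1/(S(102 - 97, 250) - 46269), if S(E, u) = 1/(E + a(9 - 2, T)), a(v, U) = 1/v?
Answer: -36/1665677 ≈ -2.1613e-5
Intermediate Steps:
T = -5 (T = -5/1 = -5*1 = -5)
S(E, u) = 1/(⅐ + E) (S(E, u) = 1/(E + 1/(9 - 2)) = 1/(E + 1/7) = 1/(E + ⅐) = 1/(⅐ + E))
1/(S(102 - 97, 250) - 46269) = 1/(7/(1 + 7*(102 - 97)) - 46269) = 1/(7/(1 + 7*5) - 46269) = 1/(7/(1 + 35) - 46269) = 1/(7/36 - 46269) = 1/(-1665677/36) = -36/1665677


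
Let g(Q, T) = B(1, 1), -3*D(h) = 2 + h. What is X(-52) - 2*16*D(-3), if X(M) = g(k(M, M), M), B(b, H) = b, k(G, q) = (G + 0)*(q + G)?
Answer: -29/3 ≈ -9.6667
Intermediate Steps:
D(h) = -2/3 - h/3 (D(h) = -(2 + h)/3 = -2/3 - h/3)
k(G, q) = G*(G + q)
g(Q, T) = 1
X(M) = 1
X(-52) - 2*16*D(-3) = 1 - 2*16*(-2/3 - 1/3*(-3)) = 1 - 32*(-2/3 + 1) = 1 - 32/3 = -29/3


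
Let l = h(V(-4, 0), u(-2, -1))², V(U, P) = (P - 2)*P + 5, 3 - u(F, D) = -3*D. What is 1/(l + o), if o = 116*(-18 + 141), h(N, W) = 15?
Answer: 1/14493 ≈ 6.8999e-5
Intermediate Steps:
u(F, D) = 3 + 3*D (u(F, D) = 3 - (-3)*D = 3 + 3*D)
V(U, P) = 5 + P*(-2 + P) (V(U, P) = (-2 + P)*P + 5 = P*(-2 + P) + 5 = 5 + P*(-2 + P))
l = 225 (l = 15² = 225)
o = 14268 (o = 116*123 = 14268)
1/(l + o) = 1/(225 + 14268) = 1/14493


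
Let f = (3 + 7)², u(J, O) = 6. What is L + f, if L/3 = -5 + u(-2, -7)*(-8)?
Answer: -59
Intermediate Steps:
L = -159 (L = 3*(-5 + 6*(-8)) = 3*(-5 - 48) = 3*(-53) = -159)
f = 100 (f = 10² = 100)
L + f = -159 + 100 = -59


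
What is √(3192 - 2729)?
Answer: √463 ≈ 21.517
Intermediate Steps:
√(3192 - 2729) = √463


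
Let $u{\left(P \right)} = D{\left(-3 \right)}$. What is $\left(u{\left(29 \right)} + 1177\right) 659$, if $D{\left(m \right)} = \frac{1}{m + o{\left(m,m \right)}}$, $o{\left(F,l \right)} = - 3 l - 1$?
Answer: $\frac{3878874}{5} \approx 7.7578 \cdot 10^{5}$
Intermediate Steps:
$o{\left(F,l \right)} = -1 - 3 l$
$D{\left(m \right)} = \frac{1}{-1 - 2 m}$ ($D{\left(m \right)} = \frac{1}{m - \left(1 + 3 m\right)} = \frac{1}{-1 - 2 m}$)
$u{\left(P \right)} = \frac{1}{5}$ ($u{\left(P \right)} = - \frac{1}{1 + 2 \left(-3\right)} = - \frac{1}{1 - 6} = - \frac{1}{-5} = \left(-1\right) \left(- \frac{1}{5}\right) = \frac{1}{5}$)
$\left(u{\left(29 \right)} + 1177\right) 659 = \left(\frac{1}{5} + 1177\right) 659 = \frac{5886}{5} \cdot 659 = \frac{3878874}{5}$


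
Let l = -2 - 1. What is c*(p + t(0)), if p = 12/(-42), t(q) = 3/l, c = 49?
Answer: -63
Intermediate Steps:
l = -3
t(q) = -1 (t(q) = 3/(-3) = 3*(-1/3) = -1)
p = -2/7 (p = 12*(-1/42) = -2/7 ≈ -0.28571)
c*(p + t(0)) = 49*(-2/7 - 1) = 49*(-9/7) = -63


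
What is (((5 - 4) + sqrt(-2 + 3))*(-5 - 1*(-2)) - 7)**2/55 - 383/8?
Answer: -19713/440 ≈ -44.802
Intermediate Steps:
(((5 - 4) + sqrt(-2 + 3))*(-5 - 1*(-2)) - 7)**2/55 - 383/8 = ((1 + sqrt(1))*(-5 + 2) - 7)**2*(1/55) - 383*1/8 = ((1 + 1)*(-3) - 7)**2*(1/55) - 383/8 = (2*(-3) - 7)**2*(1/55) - 383/8 = (-6 - 7)**2*(1/55) - 383/8 = (-13)**2*(1/55) - 383/8 = 169*(1/55) - 383/8 = 169/55 - 383/8 = -19713/440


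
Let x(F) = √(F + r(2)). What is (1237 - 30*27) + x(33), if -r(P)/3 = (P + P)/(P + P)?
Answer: 427 + √30 ≈ 432.48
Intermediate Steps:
r(P) = -3 (r(P) = -3*(P + P)/(P + P) = -3*2*P/(2*P) = -3*2*P*1/(2*P) = -3*1 = -3)
x(F) = √(-3 + F) (x(F) = √(F - 3) = √(-3 + F))
(1237 - 30*27) + x(33) = (1237 - 30*27) + √(-3 + 33) = (1237 - 810) + √30 = 427 + √30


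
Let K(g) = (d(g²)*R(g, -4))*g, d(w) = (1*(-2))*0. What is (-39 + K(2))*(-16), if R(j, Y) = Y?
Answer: 624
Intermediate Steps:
d(w) = 0 (d(w) = -2*0 = 0)
K(g) = 0 (K(g) = (0*(-4))*g = 0*g = 0)
(-39 + K(2))*(-16) = (-39 + 0)*(-16) = -39*(-16) = 624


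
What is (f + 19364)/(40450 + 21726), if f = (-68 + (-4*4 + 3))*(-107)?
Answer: 28031/62176 ≈ 0.45083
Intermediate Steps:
f = 8667 (f = (-68 + (-16 + 3))*(-107) = (-68 - 13)*(-107) = -81*(-107) = 8667)
(f + 19364)/(40450 + 21726) = (8667 + 19364)/(40450 + 21726) = 28031/62176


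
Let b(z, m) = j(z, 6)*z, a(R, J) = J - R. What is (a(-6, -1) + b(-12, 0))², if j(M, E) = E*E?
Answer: 182329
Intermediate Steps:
j(M, E) = E²
b(z, m) = 36*z (b(z, m) = 6²*z = 36*z)
(a(-6, -1) + b(-12, 0))² = ((-1 - 1*(-6)) + 36*(-12))² = ((-1 + 6) - 432)² = (5 - 432)² = (-427)² = 182329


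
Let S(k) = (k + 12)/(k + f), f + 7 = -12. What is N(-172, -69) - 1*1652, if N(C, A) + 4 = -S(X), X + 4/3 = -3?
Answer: -115897/70 ≈ -1655.7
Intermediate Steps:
X = -13/3 (X = -4/3 - 3 = -13/3 ≈ -4.3333)
f = -19 (f = -7 - 12 = -19)
S(k) = (12 + k)/(-19 + k) (S(k) = (k + 12)/(k - 19) = (12 + k)/(-19 + k))
N(C, A) = -257/70 (N(C, A) = -4 - (12 - 13/3)/(-19 - 13/3) = -4 - 23/((-70/3)*3) = -4 - (-3)*23/(70*3) = -4 - 1*(-23/70) = -4 + 23/70 = -257/70)
N(-172, -69) - 1*1652 = -257/70 - 1*1652 = -257/70 - 1652 = -115897/70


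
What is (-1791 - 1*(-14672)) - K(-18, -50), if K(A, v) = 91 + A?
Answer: 12808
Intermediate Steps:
(-1791 - 1*(-14672)) - K(-18, -50) = (-1791 - 1*(-14672)) - (91 - 18) = (-1791 + 14672) - 1*73 = 12881 - 73 = 12808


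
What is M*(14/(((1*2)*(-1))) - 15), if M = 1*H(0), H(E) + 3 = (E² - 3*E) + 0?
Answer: 66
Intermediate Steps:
H(E) = -3 + E² - 3*E (H(E) = -3 + ((E² - 3*E) + 0) = -3 + (E² - 3*E) = -3 + E² - 3*E)
M = -3 (M = 1*(-3 + 0² - 3*0) = 1*(-3 + 0 + 0) = 1*(-3) = -3)
M*(14/(((1*2)*(-1))) - 15) = -3*(14/(((1*2)*(-1))) - 15) = -3*(14/((2*(-1))) - 15) = -3*(14/(-2) - 15) = -3*(14*(-½) - 15) = -3*(-7 - 15) = -3*(-22) = 66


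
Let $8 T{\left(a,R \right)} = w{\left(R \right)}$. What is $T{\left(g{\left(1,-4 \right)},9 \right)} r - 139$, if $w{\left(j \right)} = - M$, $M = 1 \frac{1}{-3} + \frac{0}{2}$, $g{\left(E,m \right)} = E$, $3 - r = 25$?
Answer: $- \frac{1679}{12} \approx -139.92$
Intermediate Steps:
$r = -22$ ($r = 3 - 25 = -22$)
$M = - \frac{1}{3}$ ($M = 1 \left(- \frac{1}{3}\right) + 0 \cdot \frac{1}{2} = - \frac{1}{3} + 0 = - \frac{1}{3} \approx -0.33333$)
$w{\left(j \right)} = \frac{1}{3}$ ($w{\left(j \right)} = \left(-1\right) \left(- \frac{1}{3}\right) = \frac{1}{3}$)
$T{\left(a,R \right)} = \frac{1}{24}$ ($T{\left(a,R \right)} = \frac{1}{8} \cdot \frac{1}{3} = \frac{1}{24}$)
$T{\left(g{\left(1,-4 \right)},9 \right)} r - 139 = \frac{1}{24} \left(-22\right) - 139 = - \frac{11}{12} - 139 = - \frac{1679}{12}$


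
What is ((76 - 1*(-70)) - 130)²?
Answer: 256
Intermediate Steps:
((76 - 1*(-70)) - 130)² = ((76 + 70) - 130)² = (146 - 130)² = 16² = 256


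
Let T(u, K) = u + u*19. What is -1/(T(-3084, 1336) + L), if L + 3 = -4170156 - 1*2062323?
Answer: 1/6294162 ≈ 1.5888e-7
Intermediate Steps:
T(u, K) = 20*u (T(u, K) = u + 19*u = 20*u)
L = -6232482 (L = -3 + (-4170156 - 1*2062323) = -3 + (-4170156 - 2062323) = -3 - 6232479 = -6232482)
-1/(T(-3084, 1336) + L) = -1/(20*(-3084) - 6232482) = -1/(-61680 - 6232482) = -1/(-6294162) = -1*(-1/6294162) = 1/6294162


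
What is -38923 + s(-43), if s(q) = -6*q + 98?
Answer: -38567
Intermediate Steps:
s(q) = 98 - 6*q
-38923 + s(-43) = -38923 + (98 - 6*(-43)) = -38923 + (98 + 258) = -38923 + 356 = -38567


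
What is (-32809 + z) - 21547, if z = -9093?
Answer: -63449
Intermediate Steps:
(-32809 + z) - 21547 = (-32809 - 9093) - 21547 = -41902 - 21547 = -63449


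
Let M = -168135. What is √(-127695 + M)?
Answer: 3*I*√32870 ≈ 543.9*I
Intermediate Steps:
√(-127695 + M) = √(-127695 - 168135) = √(-295830) = 3*I*√32870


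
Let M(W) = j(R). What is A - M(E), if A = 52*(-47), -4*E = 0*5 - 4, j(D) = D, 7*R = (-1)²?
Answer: -17109/7 ≈ -2444.1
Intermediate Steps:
R = ⅐ (R = (⅐)*(-1)² = (⅐)*1 = ⅐ ≈ 0.14286)
E = 1 (E = -(0*5 - 4)/4 = -(0 - 4)/4 = -¼*(-4) = 1)
M(W) = ⅐
A = -2444
A - M(E) = -2444 - 1*⅐ = -2444 - ⅐ = -17109/7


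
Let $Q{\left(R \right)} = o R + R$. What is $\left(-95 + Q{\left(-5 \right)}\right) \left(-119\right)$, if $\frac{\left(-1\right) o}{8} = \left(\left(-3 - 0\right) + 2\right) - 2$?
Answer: $26180$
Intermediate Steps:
$o = 24$ ($o = - 8 \left(\left(\left(-3 - 0\right) + 2\right) - 2\right) = - 8 \left(\left(\left(-3 + 0\right) + 2\right) - 2\right) = - 8 \left(\left(-3 + 2\right) - 2\right) = - 8 \left(-1 - 2\right) = \left(-8\right) \left(-3\right) = 24$)
$Q{\left(R \right)} = 25 R$ ($Q{\left(R \right)} = 24 R + R = 25 R$)
$\left(-95 + Q{\left(-5 \right)}\right) \left(-119\right) = \left(-95 + 25 \left(-5\right)\right) \left(-119\right) = \left(-95 - 125\right) \left(-119\right) = \left(-220\right) \left(-119\right) = 26180$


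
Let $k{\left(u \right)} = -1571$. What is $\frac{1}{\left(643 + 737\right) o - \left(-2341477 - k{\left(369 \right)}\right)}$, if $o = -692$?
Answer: $\frac{1}{1384946} \approx 7.2205 \cdot 10^{-7}$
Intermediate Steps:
$\frac{1}{\left(643 + 737\right) o - \left(-2341477 - k{\left(369 \right)}\right)} = \frac{1}{\left(643 + 737\right) \left(-692\right) - -2339906} = \frac{1}{1380 \left(-692\right) + \left(-2202940 + 4542846\right)} = \frac{1}{-954960 + 2339906} = \frac{1}{1384946}$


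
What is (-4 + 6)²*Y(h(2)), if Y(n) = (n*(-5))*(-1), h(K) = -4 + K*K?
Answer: 0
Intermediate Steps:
h(K) = -4 + K²
Y(n) = 5*n (Y(n) = -5*n*(-1) = 5*n)
(-4 + 6)²*Y(h(2)) = (-4 + 6)²*(5*(-4 + 2²)) = 2²*(5*(-4 + 4)) = 4*(5*0) = 4*0 = 0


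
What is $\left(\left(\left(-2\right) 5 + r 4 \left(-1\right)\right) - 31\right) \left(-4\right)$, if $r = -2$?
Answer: $132$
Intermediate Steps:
$\left(\left(\left(-2\right) 5 + r 4 \left(-1\right)\right) - 31\right) \left(-4\right) = \left(\left(\left(-2\right) 5 + \left(-2\right) 4 \left(-1\right)\right) - 31\right) \left(-4\right) = \left(\left(-10 - -8\right) - 31\right) \left(-4\right) = \left(\left(-10 + 8\right) - 31\right) \left(-4\right) = \left(-2 - 31\right) \left(-4\right) = \left(-33\right) \left(-4\right) = 132$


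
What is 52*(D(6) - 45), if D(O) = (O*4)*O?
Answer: 5148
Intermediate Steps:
D(O) = 4*O² (D(O) = (4*O)*O = 4*O²)
52*(D(6) - 45) = 52*(4*6² - 45) = 52*(4*36 - 45) = 52*(144 - 45) = 52*99 = 5148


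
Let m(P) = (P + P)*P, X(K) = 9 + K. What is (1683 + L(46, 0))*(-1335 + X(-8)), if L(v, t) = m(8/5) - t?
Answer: -56298802/25 ≈ -2.2520e+6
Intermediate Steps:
m(P) = 2*P**2 (m(P) = (2*P)*P = 2*P**2)
L(v, t) = 128/25 - t (L(v, t) = 2*(8/5)**2 - t = 2*(64/25) - t = 128/25 - t)
(1683 + L(46, 0))*(-1335 + X(-8)) = (1683 + (128/25 - 1*0))*(-1335 + (9 - 8)) = (1683 + (128/25 + 0))*(-1335 + 1) = (1683 + 128/25)*(-1334) = (42203/25)*(-1334) = -56298802/25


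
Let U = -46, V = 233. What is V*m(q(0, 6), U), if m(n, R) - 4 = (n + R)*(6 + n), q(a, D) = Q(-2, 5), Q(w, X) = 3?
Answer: -89239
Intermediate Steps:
q(a, D) = 3
m(n, R) = 4 + (6 + n)*(R + n) (m(n, R) = 4 + (n + R)*(6 + n) = 4 + (R + n)*(6 + n) = 4 + (6 + n)*(R + n))
V*m(q(0, 6), U) = 233*(4 + 3**2 + 6*(-46) + 6*3 - 46*3) = 233*(4 + 9 - 276 + 18 - 138) = 233*(-383) = -89239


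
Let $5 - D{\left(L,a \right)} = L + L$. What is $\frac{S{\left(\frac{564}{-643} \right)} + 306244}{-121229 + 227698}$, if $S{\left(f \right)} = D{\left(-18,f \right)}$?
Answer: $\frac{306285}{106469} \approx 2.8768$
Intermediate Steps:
$D{\left(L,a \right)} = 5 - 2 L$ ($D{\left(L,a \right)} = 5 - \left(L + L\right) = 5 - 2 L$)
$S{\left(f \right)} = 41$ ($S{\left(f \right)} = 5 - -36 = 5 + 36 = 41$)
$\frac{S{\left(\frac{564}{-643} \right)} + 306244}{-121229 + 227698} = \frac{41 + 306244}{-121229 + 227698} = \frac{306285}{106469}$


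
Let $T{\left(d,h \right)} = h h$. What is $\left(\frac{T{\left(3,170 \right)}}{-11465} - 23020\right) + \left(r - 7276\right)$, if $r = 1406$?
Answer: $- \frac{66250550}{2293} \approx -28893.0$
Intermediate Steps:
$T{\left(d,h \right)} = h^{2}$
$\left(\frac{T{\left(3,170 \right)}}{-11465} - 23020\right) + \left(r - 7276\right) = \left(\frac{170^{2}}{-11465} - 23020\right) + \left(1406 - 7276\right) = \left(28900 \left(- \frac{1}{11465}\right) - 23020\right) - 5870 = \left(- \frac{5780}{2293} - 23020\right) - 5870 = - \frac{52790640}{2293} - 5870 = - \frac{66250550}{2293}$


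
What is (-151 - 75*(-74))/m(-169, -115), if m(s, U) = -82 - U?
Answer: 5399/33 ≈ 163.61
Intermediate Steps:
(-151 - 75*(-74))/m(-169, -115) = (-151 - 75*(-74))/(-82 - 1*(-115)) = (-151 + 5550)/(-82 + 115) = 5399/33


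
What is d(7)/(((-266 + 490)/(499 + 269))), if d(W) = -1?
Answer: -24/7 ≈ -3.4286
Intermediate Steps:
d(7)/(((-266 + 490)/(499 + 269))) = -1/((-266 + 490)/(499 + 269)) = -1/(224/768) = -1/(224*(1/768)) = -1/7/24 = -1*24/7 = -24/7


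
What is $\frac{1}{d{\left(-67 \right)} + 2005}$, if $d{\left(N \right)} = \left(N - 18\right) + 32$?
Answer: $\frac{1}{1952} \approx 0.0005123$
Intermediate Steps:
$d{\left(N \right)} = 14 + N$ ($d{\left(N \right)} = \left(-18 + N\right) + 32 = 14 + N$)
$\frac{1}{d{\left(-67 \right)} + 2005} = \frac{1}{\left(14 - 67\right) + 2005} = \frac{1}{-53 + 2005} = \frac{1}{1952}$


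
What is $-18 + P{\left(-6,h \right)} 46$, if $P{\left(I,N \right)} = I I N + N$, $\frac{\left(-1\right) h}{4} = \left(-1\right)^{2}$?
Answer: $-6826$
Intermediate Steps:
$h = -4$ ($h = - 4 \left(-1\right)^{2} = \left(-4\right) 1 = -4$)
$P{\left(I,N \right)} = N + N I^{2}$ ($P{\left(I,N \right)} = I^{2} N + N = N I^{2} + N = N + N I^{2}$)
$-18 + P{\left(-6,h \right)} 46 = -18 + - 4 \left(1 + \left(-6\right)^{2}\right) 46 = -18 + - 4 \left(1 + 36\right) 46 = -18 + \left(-4\right) 37 \cdot 46 = -18 - 6808 = -6826$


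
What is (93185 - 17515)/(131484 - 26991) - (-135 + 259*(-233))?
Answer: 6320021296/104493 ≈ 60483.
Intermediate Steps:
(93185 - 17515)/(131484 - 26991) - (-135 + 259*(-233)) = 75670/104493 - (-135 - 60347) = 75670*(1/104493) - 1*(-60482) = 75670/104493 + 60482 = 6320021296/104493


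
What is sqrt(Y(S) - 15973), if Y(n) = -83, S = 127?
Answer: 6*I*sqrt(446) ≈ 126.71*I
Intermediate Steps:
sqrt(Y(S) - 15973) = sqrt(-83 - 15973) = sqrt(-16056) = 6*I*sqrt(446)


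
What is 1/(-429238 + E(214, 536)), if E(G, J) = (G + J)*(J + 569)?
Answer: 1/399512 ≈ 2.5031e-6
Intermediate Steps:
E(G, J) = (569 + J)*(G + J) (E(G, J) = (G + J)*(569 + J) = (569 + J)*(G + J))
1/(-429238 + E(214, 536)) = 1/(-429238 + (536² + 569*214 + 569*536 + 214*536)) = 1/(-429238 + (287296 + 121766 + 304984 + 114704)) = 1/(-429238 + 828750) = 1/399512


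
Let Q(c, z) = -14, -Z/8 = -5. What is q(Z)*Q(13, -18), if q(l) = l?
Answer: -560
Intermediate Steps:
Z = 40 (Z = -8*(-5) = 40)
q(Z)*Q(13, -18) = 40*(-14) = -560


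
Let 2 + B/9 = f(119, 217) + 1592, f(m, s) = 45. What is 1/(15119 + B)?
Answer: 1/29834 ≈ 3.3519e-5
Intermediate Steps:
B = 14715 (B = -18 + 9*(45 + 1592) = -18 + 9*1637 = -18 + 14733 = 14715)
1/(15119 + B) = 1/(15119 + 14715) = 1/29834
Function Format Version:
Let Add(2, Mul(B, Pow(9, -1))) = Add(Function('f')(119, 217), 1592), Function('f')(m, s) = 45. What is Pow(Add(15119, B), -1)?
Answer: Rational(1, 29834) ≈ 3.3519e-5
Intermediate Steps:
B = 14715 (B = Add(-18, Mul(9, Add(45, 1592))) = Add(-18, Mul(9, 1637)) = Add(-18, 14733) = 14715)
Pow(Add(15119, B), -1) = Pow(Add(15119, 14715), -1) = Pow(29834, -1) = Rational(1, 29834)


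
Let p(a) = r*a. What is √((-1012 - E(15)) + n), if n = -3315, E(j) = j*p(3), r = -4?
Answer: I*√4147 ≈ 64.397*I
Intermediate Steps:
p(a) = -4*a
E(j) = -12*j (E(j) = j*(-4*3) = j*(-12) = -12*j)
√((-1012 - E(15)) + n) = √((-1012 - (-12)*15) - 3315) = √((-1012 - 1*(-180)) - 3315) = √((-1012 + 180) - 3315) = √(-832 - 3315) = √(-4147) = I*√4147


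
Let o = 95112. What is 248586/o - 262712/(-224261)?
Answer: 13455868115/3554985372 ≈ 3.7851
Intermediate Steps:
248586/o - 262712/(-224261) = 248586/95112 - 262712/(-224261) = 248586*(1/95112) - 262712*(-1/224261) = 41431/15852 + 262712/224261 = 13455868115/3554985372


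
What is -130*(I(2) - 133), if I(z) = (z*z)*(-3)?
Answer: 18850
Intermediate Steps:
I(z) = -3*z**2 (I(z) = z**2*(-3) = -3*z**2)
-130*(I(2) - 133) = -130*(-3*2**2 - 133) = -130*(-3*4 - 133) = -130*(-12 - 133) = -130*(-145) = 18850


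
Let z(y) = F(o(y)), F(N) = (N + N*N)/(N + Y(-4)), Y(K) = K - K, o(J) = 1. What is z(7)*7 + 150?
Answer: 164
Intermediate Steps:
Y(K) = 0
F(N) = (N + N²)/N (F(N) = (N + N*N)/(N + 0) = (N + N²)/N)
z(y) = 2 (z(y) = 1 + 1 = 2)
z(7)*7 + 150 = 2*7 + 150 = 14 + 150 = 164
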